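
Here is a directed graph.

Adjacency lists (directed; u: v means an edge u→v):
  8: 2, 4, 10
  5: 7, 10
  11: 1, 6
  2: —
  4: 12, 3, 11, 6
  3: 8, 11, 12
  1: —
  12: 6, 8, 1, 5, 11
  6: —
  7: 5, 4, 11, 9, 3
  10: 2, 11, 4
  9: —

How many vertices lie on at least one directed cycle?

A vertex is on a directed cycle iff it belongs to a strongly connected component of size ≥ 2 (or has a self-loop).
The vertices on cycles are {3, 4, 5, 7, 8, 10, 12} — 7 in total.

7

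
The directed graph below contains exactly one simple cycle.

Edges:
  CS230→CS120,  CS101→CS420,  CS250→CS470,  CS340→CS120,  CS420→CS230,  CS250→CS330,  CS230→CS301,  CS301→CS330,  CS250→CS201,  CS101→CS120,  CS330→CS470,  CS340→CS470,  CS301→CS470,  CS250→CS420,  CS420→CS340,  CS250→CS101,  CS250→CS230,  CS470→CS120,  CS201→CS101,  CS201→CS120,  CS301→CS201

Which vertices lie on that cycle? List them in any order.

DFS with gray/black marking from CS420:
CS420 gray
  CS230 gray
    CS301 gray
      CS201 gray
        CS101 gray
          CS101→CS420: CS420 is gray → back edge
Back edge closes the cycle CS420 → CS230 → CS301 → CS201 → CS101 → CS420; its vertices are {CS101, CS201, CS230, CS301, CS420}.

CS101, CS201, CS230, CS301, CS420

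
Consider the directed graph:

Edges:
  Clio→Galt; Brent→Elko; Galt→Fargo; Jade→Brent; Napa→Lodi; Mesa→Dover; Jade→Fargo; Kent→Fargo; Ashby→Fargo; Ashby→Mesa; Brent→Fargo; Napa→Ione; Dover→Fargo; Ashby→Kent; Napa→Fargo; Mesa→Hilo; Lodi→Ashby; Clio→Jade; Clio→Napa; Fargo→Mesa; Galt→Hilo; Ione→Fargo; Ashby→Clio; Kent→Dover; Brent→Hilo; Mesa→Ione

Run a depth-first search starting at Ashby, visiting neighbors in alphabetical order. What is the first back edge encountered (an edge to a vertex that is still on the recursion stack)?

Dover->Fargo

DFS from Ashby (visiting neighbors in alphabetical order); mark gray on enter, black on exit:
Ashby gray
  Clio gray
    Galt gray
      Fargo gray
        Mesa gray
          Dover gray
            Dover→Fargo: Fargo is gray → back edge
First back edge: Dover → Fargo.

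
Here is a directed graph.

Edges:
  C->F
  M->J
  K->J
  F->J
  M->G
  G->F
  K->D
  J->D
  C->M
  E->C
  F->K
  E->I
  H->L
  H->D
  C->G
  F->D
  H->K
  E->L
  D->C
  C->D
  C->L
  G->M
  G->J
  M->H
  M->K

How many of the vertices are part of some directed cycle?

A vertex is on a directed cycle iff it belongs to a strongly connected component of size ≥ 2 (or has a self-loop).
The vertices on cycles are {C, D, F, G, H, J, K, M} — 8 in total.

8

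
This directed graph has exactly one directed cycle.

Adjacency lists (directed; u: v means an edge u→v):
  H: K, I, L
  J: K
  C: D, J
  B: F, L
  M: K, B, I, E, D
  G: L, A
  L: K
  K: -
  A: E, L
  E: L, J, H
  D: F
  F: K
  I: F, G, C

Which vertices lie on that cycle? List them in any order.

DFS with gray/black marking from I:
I gray
  F gray
    K gray
    K black
  F black
  G gray
    L gray
      L→K: K black — skip
    L black
    A gray
      E gray
        E→L: L black — skip
        J gray
          J→K: K black — skip
        J black
        H gray
          H→K: K black — skip
          H→I: I is gray → back edge
Back edge closes the cycle I → G → A → E → H → I; its vertices are {A, E, G, H, I}.

A, E, G, H, I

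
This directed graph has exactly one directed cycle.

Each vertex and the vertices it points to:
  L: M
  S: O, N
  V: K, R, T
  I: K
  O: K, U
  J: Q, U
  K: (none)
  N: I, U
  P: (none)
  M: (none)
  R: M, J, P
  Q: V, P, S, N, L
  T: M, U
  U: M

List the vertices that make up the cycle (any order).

J, Q, R, V

DFS with gray/black marking from Q:
Q gray
  V gray
    K gray
    K black
    R gray
      M gray
      M black
      J gray
        J→Q: Q is gray → back edge
Back edge closes the cycle Q → V → R → J → Q; its vertices are {J, Q, R, V}.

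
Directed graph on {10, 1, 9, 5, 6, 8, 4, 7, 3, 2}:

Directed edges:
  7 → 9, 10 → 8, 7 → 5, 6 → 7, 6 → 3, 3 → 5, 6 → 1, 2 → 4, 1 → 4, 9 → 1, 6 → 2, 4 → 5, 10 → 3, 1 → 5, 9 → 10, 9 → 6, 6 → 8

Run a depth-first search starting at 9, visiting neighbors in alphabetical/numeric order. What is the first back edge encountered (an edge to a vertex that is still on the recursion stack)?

DFS from 9 (visiting neighbors in alphabetical/numeric order); mark gray on enter, black on exit:
9 gray
  1 gray
    4 gray
      5 gray
      5 black
    4 black
    1→5: 5 black — skip
  1 black
  6 gray
    6→1: 1 black — skip
    2 gray
      2→4: 4 black — skip
    2 black
    3 gray
      3→5: 5 black — skip
    3 black
    7 gray
      7→5: 5 black — skip
      7→9: 9 is gray → back edge
First back edge: 7 → 9.

7→9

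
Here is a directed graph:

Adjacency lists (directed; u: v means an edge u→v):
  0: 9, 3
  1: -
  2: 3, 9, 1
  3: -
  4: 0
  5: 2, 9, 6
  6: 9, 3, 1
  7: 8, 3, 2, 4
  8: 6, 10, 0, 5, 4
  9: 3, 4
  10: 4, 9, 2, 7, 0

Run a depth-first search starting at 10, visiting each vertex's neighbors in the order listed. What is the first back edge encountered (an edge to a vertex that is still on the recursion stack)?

DFS from 10 (visiting each vertex's neighbors in the order listed); mark gray on enter, black on exit:
10 gray
  4 gray
    0 gray
      9 gray
        3 gray
        3 black
        9→4: 4 is gray → back edge
First back edge: 9 → 4.

9→4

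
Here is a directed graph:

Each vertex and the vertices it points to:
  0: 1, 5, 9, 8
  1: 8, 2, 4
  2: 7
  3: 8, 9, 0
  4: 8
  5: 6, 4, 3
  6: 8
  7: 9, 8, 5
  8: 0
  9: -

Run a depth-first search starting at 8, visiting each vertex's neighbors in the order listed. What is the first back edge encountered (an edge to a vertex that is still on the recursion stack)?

1→8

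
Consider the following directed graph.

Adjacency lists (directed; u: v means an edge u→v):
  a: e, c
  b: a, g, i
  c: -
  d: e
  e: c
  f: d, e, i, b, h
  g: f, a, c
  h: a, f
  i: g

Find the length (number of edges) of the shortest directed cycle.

2

For each vertex v, BFS finds the shortest path from v back to v.
The shortest such closed walk is h → f → h, length 2.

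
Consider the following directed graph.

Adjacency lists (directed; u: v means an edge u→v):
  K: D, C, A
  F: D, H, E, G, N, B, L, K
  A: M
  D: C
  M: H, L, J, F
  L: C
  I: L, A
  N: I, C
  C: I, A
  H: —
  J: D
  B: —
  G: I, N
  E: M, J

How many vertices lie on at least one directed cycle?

A vertex is on a directed cycle iff it belongs to a strongly connected component of size ≥ 2 (or has a self-loop).
The vertices on cycles are {A, C, D, E, F, G, I, J, K, L, M, N} — 12 in total.

12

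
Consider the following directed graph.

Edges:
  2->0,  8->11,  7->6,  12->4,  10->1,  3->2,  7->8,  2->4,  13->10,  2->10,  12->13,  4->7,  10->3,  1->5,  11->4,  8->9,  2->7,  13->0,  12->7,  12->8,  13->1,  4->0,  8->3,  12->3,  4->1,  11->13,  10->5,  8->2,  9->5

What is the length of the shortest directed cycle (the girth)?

3

For each vertex v, BFS finds the shortest path from v back to v.
The shortest such closed walk is 7 → 8 → 2 → 7, length 3.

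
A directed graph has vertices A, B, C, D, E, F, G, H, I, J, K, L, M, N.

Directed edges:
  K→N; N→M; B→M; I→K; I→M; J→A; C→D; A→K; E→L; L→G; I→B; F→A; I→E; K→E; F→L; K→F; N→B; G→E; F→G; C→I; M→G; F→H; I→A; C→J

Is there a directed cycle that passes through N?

No

N lies on a cycle iff there is a path from N back to itself.
Exploring from N, it never reaches itself; equivalently, its strongly connected component is a singleton.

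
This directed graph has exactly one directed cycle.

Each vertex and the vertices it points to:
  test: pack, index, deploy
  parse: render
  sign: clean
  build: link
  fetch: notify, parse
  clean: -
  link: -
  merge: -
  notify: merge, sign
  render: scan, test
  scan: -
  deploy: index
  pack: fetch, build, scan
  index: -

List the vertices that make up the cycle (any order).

pack, test, fetch, parse, render

DFS with gray/black marking from render:
render gray
  scan gray
  scan black
  test gray
    pack gray
      fetch gray
        notify gray
          merge gray
          merge black
          sign gray
            clean gray
            clean black
          sign black
        notify black
        parse gray
          parse→render: render is gray → back edge
Back edge closes the cycle render → test → pack → fetch → parse → render; its vertices are {pack, test, fetch, parse, render}.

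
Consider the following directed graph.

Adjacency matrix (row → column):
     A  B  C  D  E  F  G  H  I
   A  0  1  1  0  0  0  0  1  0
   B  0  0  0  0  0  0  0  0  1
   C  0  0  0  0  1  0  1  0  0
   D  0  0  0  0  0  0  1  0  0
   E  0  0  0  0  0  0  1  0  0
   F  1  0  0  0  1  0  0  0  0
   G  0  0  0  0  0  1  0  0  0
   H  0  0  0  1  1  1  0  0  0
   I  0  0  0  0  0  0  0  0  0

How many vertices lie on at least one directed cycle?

A vertex is on a directed cycle iff it belongs to a strongly connected component of size ≥ 2 (or has a self-loop).
The vertices on cycles are {A, C, D, E, F, G, H} — 7 in total.

7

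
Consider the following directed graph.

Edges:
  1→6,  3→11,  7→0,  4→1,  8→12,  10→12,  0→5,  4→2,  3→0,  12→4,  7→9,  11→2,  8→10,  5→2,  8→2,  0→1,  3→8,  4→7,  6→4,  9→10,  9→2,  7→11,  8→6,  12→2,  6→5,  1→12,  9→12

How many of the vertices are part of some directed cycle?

A vertex is on a directed cycle iff it belongs to a strongly connected component of size ≥ 2 (or has a self-loop).
The vertices on cycles are {0, 1, 4, 6, 7, 9, 10, 12} — 8 in total.

8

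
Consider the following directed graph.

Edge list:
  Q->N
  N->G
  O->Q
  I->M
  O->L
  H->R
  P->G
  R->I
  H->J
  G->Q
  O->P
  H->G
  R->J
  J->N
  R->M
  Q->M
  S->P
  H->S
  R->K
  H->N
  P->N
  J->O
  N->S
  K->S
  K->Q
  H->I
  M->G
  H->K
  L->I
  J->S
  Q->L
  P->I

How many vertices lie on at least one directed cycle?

8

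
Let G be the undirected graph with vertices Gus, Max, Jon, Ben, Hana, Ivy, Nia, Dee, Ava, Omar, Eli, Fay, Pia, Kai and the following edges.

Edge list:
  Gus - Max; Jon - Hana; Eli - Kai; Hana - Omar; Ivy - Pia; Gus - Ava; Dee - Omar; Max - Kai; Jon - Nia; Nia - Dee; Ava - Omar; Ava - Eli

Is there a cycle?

DFS, tracking each vertex's parent; an edge to a visited non-parent vertex closes a cycle.
Start from Kai:
visit Kai (parent –)
  visit Eli (parent Kai)
    Eli–Kai: parent, skip
    visit Ava (parent Eli)
      visit Gus (parent Ava)
        visit Max (parent Gus)
          Max–Gus: parent, skip
          Max–Kai: Kai visited and ≠ parent → cycle
Cycle: Kai – Eli – Ava – Gus – Max – Kai.

Yes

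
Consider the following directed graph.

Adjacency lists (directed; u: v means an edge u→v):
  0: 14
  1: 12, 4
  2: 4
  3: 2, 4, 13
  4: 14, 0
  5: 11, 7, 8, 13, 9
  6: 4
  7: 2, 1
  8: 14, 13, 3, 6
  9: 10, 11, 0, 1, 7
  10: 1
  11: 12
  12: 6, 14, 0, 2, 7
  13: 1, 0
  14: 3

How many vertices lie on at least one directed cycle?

10

A vertex is on a directed cycle iff it belongs to a strongly connected component of size ≥ 2 (or has a self-loop).
The vertices on cycles are {0, 1, 2, 3, 4, 6, 7, 12, 13, 14} — 10 in total.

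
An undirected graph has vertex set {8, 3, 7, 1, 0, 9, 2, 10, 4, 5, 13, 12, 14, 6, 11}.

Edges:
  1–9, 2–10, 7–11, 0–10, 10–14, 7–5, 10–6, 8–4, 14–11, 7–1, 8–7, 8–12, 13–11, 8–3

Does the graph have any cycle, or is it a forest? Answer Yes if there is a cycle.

No

DFS, tracking each vertex's parent; an edge to a visited non-parent vertex closes a cycle.
Start from 10:
visit 10 (parent –)
  visit 0 (parent 10)
    0–10: parent, skip
  visit 2 (parent 10)
    2–10: parent, skip
  visit 14 (parent 10)
    visit 11 (parent 14)
      visit 13 (parent 11)
        13–11: parent, skip
      visit 7 (parent 11)
        visit 8 (parent 7)
          8–7: parent, skip
          visit 4 (parent 8)
            4–8: parent, skip
          visit 12 (parent 8)
            12–8: parent, skip
          visit 3 (parent 8)
            3–8: parent, skip
        visit 5 (parent 7)
          5–7: parent, skip
        7–11: parent, skip
        visit 1 (parent 7)
          1–7: parent, skip
          visit 9 (parent 1)
            9–1: parent, skip
      11–14: parent, skip
    14–10: parent, skip
  visit 6 (parent 10)
    6–10: parent, skip
No non-parent visited neighbor found — the graph is a forest.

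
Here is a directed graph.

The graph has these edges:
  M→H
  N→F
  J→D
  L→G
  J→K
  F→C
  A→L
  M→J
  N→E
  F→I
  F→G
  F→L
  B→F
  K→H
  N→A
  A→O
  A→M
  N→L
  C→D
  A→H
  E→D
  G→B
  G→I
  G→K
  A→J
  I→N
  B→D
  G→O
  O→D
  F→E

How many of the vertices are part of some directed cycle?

A vertex is on a directed cycle iff it belongs to a strongly connected component of size ≥ 2 (or has a self-loop).
The vertices on cycles are {A, B, F, G, I, L, N} — 7 in total.

7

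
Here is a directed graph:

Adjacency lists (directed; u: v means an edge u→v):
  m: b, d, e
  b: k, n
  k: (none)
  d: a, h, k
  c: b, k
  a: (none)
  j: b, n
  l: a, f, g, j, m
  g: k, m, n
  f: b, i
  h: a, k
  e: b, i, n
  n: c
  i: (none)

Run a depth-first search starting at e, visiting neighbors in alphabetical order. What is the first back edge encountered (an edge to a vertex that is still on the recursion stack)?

DFS from e (visiting neighbors in alphabetical order); mark gray on enter, black on exit:
e gray
  b gray
    k gray
    k black
    n gray
      c gray
        c→b: b is gray → back edge
First back edge: c → b.

c->b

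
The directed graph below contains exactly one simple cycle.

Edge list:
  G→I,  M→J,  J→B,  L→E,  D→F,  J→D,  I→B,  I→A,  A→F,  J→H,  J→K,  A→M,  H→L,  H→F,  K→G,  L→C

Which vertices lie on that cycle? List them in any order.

A, G, I, J, K, M

DFS with gray/black marking from M:
M gray
  J gray
    B gray
    B black
    D gray
      F gray
      F black
    D black
    H gray
      H→F: F black — skip
      L gray
        C gray
        C black
        E gray
        E black
      L black
    H black
    K gray
      G gray
        I gray
          I→B: B black — skip
          A gray
            A→M: M is gray → back edge
Back edge closes the cycle M → J → K → G → I → A → M; its vertices are {A, G, I, J, K, M}.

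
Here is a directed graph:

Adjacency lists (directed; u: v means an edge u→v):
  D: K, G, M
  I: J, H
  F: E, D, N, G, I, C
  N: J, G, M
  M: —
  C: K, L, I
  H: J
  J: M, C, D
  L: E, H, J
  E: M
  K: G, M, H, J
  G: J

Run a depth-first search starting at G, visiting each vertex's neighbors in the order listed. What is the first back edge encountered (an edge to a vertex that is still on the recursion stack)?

K→G

DFS from G (visiting each vertex's neighbors in the order listed); mark gray on enter, black on exit:
G gray
  J gray
    M gray
    M black
    C gray
      K gray
        K→G: G is gray → back edge
First back edge: K → G.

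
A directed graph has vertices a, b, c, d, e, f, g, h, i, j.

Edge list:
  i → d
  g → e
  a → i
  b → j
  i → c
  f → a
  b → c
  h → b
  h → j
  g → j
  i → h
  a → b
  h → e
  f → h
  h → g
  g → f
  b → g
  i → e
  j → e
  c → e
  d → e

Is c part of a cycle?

No

c lies on a cycle iff there is a path from c back to itself.
Exploring from c, it never reaches itself; equivalently, its strongly connected component is a singleton.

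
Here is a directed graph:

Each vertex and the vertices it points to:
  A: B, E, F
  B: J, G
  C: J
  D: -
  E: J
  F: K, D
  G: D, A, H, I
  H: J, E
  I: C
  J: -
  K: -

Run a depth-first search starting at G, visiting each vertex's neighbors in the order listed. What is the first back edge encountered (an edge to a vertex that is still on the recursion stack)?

DFS from G (visiting each vertex's neighbors in the order listed); mark gray on enter, black on exit:
G gray
  D gray
  D black
  A gray
    B gray
      J gray
      J black
      B→G: G is gray → back edge
First back edge: B → G.

B->G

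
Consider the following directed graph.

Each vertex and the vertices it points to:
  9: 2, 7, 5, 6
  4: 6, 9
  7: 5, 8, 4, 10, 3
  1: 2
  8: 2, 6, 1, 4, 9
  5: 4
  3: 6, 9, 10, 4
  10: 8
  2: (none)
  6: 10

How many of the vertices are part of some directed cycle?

A vertex is on a directed cycle iff it belongs to a strongly connected component of size ≥ 2 (or has a self-loop).
The vertices on cycles are {3, 4, 5, 6, 7, 8, 9, 10} — 8 in total.

8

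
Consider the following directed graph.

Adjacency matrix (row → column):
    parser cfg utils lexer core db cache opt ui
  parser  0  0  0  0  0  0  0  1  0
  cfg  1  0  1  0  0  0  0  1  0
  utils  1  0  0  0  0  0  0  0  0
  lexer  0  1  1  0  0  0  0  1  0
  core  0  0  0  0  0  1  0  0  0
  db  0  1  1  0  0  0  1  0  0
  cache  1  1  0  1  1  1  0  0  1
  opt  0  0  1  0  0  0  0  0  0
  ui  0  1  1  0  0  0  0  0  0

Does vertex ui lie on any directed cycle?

No

ui lies on a cycle iff there is a path from ui back to itself.
Exploring from ui, it never reaches itself; equivalently, its strongly connected component is a singleton.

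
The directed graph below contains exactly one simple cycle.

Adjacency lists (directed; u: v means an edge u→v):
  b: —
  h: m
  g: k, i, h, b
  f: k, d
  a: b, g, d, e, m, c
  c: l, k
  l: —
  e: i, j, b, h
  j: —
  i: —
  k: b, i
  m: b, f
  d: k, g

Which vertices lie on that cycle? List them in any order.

DFS with gray/black marking from m:
m gray
  b gray
  b black
  f gray
    k gray
      k→b: b black — skip
      i gray
      i black
    k black
    d gray
      d→k: k black — skip
      g gray
        g→k: k black — skip
        g→i: i black — skip
        h gray
          h→m: m is gray → back edge
Back edge closes the cycle m → f → d → g → h → m; its vertices are {d, f, g, h, m}.

d, f, g, h, m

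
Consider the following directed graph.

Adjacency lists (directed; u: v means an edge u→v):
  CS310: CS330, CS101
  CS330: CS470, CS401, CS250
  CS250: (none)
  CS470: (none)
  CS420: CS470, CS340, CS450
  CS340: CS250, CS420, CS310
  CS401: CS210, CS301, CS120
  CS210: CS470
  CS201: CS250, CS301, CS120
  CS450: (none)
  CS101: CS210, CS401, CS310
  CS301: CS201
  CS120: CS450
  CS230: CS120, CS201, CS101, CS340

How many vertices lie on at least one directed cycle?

6

A vertex is on a directed cycle iff it belongs to a strongly connected component of size ≥ 2 (or has a self-loop).
The vertices on cycles are {CS101, CS201, CS301, CS310, CS340, CS420} — 6 in total.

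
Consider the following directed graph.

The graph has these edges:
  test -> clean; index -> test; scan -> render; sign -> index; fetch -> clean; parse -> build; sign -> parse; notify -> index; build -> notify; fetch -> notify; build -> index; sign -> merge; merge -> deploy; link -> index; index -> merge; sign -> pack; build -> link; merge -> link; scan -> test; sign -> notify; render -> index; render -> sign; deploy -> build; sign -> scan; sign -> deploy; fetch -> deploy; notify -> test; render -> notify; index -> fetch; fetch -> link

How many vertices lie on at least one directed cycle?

A vertex is on a directed cycle iff it belongs to a strongly connected component of size ≥ 2 (or has a self-loop).
The vertices on cycles are {link, scan, sign, build, fetch, index, merge, deploy, notify, render} — 10 in total.

10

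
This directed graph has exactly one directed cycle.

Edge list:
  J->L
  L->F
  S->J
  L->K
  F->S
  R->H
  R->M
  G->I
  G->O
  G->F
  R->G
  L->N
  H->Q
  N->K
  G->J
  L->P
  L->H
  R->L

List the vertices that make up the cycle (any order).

F, J, L, S

DFS with gray/black marking from L:
L gray
  N gray
    K gray
    K black
  N black
  L→K: K black — skip
  H gray
    Q gray
    Q black
  H black
  P gray
  P black
  F gray
    S gray
      J gray
        J→L: L is gray → back edge
Back edge closes the cycle L → F → S → J → L; its vertices are {F, J, L, S}.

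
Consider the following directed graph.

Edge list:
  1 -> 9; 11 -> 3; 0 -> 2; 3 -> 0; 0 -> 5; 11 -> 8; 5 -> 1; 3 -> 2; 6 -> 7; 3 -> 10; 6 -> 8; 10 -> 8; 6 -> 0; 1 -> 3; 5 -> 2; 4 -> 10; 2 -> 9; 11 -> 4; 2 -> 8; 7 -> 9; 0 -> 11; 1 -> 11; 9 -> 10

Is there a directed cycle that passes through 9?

No

9 lies on a cycle iff there is a path from 9 back to itself.
Exploring from 9, it never reaches itself; equivalently, its strongly connected component is a singleton.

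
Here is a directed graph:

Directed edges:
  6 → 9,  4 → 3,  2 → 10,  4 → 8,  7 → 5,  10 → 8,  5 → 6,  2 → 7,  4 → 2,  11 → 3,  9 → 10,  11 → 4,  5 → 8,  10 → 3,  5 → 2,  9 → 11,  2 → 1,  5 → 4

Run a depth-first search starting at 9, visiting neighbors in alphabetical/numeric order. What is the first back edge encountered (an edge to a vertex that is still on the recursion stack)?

DFS from 9 (visiting neighbors in alphabetical/numeric order); mark gray on enter, black on exit:
9 gray
  10 gray
    3 gray
    3 black
    8 gray
    8 black
  10 black
  11 gray
    11→3: 3 black — skip
    4 gray
      2 gray
        1 gray
        1 black
        7 gray
          5 gray
            5→2: 2 is gray → back edge
First back edge: 5 → 2.

5->2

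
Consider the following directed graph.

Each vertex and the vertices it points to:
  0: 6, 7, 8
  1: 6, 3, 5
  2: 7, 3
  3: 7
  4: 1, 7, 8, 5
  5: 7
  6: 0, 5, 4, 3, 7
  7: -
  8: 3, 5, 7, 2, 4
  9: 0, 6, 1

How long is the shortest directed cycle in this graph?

2

For each vertex v, BFS finds the shortest path from v back to v.
The shortest such closed walk is 0 → 6 → 0, length 2.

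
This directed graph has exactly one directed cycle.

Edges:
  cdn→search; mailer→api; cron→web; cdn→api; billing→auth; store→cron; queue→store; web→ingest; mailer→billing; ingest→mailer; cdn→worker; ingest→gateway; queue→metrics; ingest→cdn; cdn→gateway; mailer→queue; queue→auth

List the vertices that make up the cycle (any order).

web, cron, queue, store, ingest, mailer

DFS with gray/black marking from cron:
cron gray
  web gray
    ingest gray
      mailer gray
        queue gray
          store gray
            store→cron: cron is gray → back edge
Back edge closes the cycle cron → web → ingest → mailer → queue → store → cron; its vertices are {web, cron, queue, store, ingest, mailer}.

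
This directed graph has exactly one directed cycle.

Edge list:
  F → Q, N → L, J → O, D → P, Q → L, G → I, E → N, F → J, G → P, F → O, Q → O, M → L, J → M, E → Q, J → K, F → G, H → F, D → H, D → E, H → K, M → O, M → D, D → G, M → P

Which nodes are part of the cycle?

D, F, H, J, M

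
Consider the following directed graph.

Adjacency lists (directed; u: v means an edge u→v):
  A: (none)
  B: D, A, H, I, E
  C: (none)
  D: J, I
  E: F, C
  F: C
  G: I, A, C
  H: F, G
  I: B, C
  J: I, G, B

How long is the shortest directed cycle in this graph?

For each vertex v, BFS finds the shortest path from v back to v.
The shortest such closed walk is B → I → B, length 2.

2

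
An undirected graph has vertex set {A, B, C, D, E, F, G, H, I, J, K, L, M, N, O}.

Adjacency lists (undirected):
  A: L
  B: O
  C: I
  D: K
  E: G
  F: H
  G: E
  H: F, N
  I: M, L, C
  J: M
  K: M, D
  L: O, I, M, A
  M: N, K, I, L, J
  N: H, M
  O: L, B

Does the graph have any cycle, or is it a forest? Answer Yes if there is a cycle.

Yes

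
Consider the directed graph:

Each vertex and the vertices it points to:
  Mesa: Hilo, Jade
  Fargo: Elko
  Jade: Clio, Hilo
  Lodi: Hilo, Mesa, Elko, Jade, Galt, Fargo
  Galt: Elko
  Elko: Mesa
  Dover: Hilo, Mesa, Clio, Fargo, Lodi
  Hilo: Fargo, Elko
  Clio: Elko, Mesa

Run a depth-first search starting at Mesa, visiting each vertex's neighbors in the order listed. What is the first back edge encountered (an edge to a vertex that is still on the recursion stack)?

Elko->Mesa

DFS from Mesa (visiting each vertex's neighbors in the order listed); mark gray on enter, black on exit:
Mesa gray
  Hilo gray
    Fargo gray
      Elko gray
        Elko→Mesa: Mesa is gray → back edge
First back edge: Elko → Mesa.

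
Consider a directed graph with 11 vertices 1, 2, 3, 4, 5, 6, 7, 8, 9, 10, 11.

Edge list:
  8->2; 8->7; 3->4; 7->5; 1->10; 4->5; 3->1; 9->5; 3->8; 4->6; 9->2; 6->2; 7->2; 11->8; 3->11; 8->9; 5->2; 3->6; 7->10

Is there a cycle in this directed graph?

No

DFS with white/gray/black marking, starting from 4:
4 gray
  5 gray
    2 gray
    2 black
  5 black
  6 gray
    6→2: 2 black — skip
  6 black
4 black
1 gray
  10 gray
  10 black
1 black
3 gray
  3→6: 6 black — skip
  11 gray
    8 gray
      8→2: 2 black — skip
      9 gray
        9→5: 5 black — skip
        9→2: 2 black — skip
      9 black
      7 gray
        7→10: 10 black — skip
        7→2: 2 black — skip
        7→5: 5 black — skip
      7 black
    8 black
  11 black
  3→4: 4 black — skip
  3→1: 1 black — skip
  3→8: 8 black — skip
3 black
Every edge goes to a white or black vertex — no back edge, so the graph is acyclic.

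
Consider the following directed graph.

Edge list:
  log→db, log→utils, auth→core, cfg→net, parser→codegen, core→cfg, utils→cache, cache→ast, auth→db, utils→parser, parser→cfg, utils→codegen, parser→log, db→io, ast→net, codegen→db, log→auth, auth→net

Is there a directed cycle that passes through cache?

No

cache lies on a cycle iff there is a path from cache back to itself.
Exploring from cache, it never reaches itself; equivalently, its strongly connected component is a singleton.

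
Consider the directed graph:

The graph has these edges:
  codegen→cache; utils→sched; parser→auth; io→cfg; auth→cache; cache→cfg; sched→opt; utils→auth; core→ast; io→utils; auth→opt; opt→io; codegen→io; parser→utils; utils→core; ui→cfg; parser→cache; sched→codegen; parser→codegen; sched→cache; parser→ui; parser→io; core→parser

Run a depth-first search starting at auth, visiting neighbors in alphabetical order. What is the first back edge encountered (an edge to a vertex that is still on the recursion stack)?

DFS from auth (visiting neighbors in alphabetical order); mark gray on enter, black on exit:
auth gray
  cache gray
    cfg gray
    cfg black
  cache black
  opt gray
    io gray
      io→cfg: cfg black — skip
      utils gray
        utils→auth: auth is gray → back edge
First back edge: utils → auth.

utils→auth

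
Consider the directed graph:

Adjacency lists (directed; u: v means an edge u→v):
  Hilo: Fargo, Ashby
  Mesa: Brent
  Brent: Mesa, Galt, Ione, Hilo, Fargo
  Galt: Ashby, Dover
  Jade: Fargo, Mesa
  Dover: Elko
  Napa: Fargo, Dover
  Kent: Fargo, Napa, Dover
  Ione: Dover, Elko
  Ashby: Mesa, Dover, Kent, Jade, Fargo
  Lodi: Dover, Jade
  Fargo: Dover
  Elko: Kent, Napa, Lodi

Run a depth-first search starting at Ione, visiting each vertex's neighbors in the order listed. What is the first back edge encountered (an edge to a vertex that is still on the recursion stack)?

Fargo->Dover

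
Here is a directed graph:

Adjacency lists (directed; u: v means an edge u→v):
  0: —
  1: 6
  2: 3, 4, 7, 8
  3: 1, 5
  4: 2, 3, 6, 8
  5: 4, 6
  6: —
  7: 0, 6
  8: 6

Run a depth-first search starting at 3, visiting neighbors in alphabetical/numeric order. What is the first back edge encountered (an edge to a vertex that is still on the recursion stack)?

2→3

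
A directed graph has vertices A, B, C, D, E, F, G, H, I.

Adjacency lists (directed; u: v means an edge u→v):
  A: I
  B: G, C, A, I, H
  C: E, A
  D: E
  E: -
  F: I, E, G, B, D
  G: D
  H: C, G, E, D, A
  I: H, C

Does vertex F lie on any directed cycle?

No

F lies on a cycle iff there is a path from F back to itself.
Exploring from F, it never reaches itself; equivalently, its strongly connected component is a singleton.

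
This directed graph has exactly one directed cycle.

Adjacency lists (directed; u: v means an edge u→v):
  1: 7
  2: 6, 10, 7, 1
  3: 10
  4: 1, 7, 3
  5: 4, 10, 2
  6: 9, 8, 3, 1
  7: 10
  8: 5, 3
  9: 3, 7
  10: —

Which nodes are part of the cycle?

2, 5, 6, 8

DFS with gray/black marking from 6:
6 gray
  9 gray
    3 gray
      10 gray
      10 black
    3 black
    7 gray
      7→10: 10 black — skip
    7 black
  9 black
  8 gray
    5 gray
      4 gray
        1 gray
          1→7: 7 black — skip
        1 black
        4→7: 7 black — skip
        4→3: 3 black — skip
      4 black
      5→10: 10 black — skip
      2 gray
        2→6: 6 is gray → back edge
Back edge closes the cycle 6 → 8 → 5 → 2 → 6; its vertices are {2, 5, 6, 8}.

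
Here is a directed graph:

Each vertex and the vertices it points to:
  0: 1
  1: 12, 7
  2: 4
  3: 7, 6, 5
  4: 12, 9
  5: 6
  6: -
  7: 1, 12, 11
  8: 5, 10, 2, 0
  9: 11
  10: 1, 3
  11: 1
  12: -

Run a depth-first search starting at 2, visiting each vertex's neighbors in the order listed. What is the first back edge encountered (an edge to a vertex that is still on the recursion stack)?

DFS from 2 (visiting each vertex's neighbors in the order listed); mark gray on enter, black on exit:
2 gray
  4 gray
    12 gray
    12 black
    9 gray
      11 gray
        1 gray
          1→12: 12 black — skip
          7 gray
            7→1: 1 is gray → back edge
First back edge: 7 → 1.

7->1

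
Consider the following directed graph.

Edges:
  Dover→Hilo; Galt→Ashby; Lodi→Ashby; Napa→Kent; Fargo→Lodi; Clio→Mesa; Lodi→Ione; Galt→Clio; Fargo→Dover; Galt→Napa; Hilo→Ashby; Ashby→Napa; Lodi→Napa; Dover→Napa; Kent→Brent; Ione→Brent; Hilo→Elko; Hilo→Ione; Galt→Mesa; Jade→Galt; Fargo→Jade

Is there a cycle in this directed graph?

No

DFS with white/gray/black marking, starting from Galt:
Galt gray
  Ashby gray
    Napa gray
      Kent gray
        Brent gray
        Brent black
      Kent black
    Napa black
  Ashby black
  Clio gray
    Mesa gray
    Mesa black
  Clio black
  Galt→Mesa: Mesa black — skip
  Galt→Napa: Napa black — skip
Galt black
Lodi gray
  Ione gray
    Ione→Brent: Brent black — skip
  Ione black
  Lodi→Napa: Napa black — skip
  Lodi→Ashby: Ashby black — skip
Lodi black
Fargo gray
  Dover gray
    Hilo gray
      Hilo→Ashby: Ashby black — skip
      Hilo→Ione: Ione black — skip
      Elko gray
      Elko black
    Hilo black
    Dover→Napa: Napa black — skip
  Dover black
  Fargo→Lodi: Lodi black — skip
  Jade gray
    Jade→Galt: Galt black — skip
  Jade black
Fargo black
Every edge goes to a white or black vertex — no back edge, so the graph is acyclic.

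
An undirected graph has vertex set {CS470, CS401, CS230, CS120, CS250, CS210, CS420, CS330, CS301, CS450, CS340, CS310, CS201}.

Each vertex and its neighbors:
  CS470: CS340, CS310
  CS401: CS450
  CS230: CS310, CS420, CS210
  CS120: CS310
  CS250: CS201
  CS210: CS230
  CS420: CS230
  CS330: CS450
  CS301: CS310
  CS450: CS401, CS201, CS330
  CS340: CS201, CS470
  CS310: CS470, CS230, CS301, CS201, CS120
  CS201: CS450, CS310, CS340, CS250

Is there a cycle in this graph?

DFS, tracking each vertex's parent; an edge to a visited non-parent vertex closes a cycle.
Start from CS420:
visit CS420 (parent –)
  visit CS230 (parent CS420)
    visit CS310 (parent CS230)
      visit CS470 (parent CS310)
        visit CS340 (parent CS470)
          visit CS201 (parent CS340)
            visit CS450 (parent CS201)
              visit CS401 (parent CS450)
                CS401–CS450: parent, skip
              CS450–CS201: parent, skip
              visit CS330 (parent CS450)
                CS330–CS450: parent, skip
            CS201–CS310: CS310 visited and ≠ parent → cycle
Cycle: CS310 – CS470 – CS340 – CS201 – CS310.

Yes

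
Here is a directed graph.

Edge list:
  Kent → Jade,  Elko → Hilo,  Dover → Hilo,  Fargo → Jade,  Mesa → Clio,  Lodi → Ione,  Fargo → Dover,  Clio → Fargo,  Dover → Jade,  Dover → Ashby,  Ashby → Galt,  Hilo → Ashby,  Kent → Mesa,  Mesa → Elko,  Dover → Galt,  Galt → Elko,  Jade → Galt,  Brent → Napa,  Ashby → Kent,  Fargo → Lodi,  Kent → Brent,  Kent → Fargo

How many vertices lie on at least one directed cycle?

10

A vertex is on a directed cycle iff it belongs to a strongly connected component of size ≥ 2 (or has a self-loop).
The vertices on cycles are {Clio, Elko, Galt, Hilo, Jade, Kent, Mesa, Ashby, Dover, Fargo} — 10 in total.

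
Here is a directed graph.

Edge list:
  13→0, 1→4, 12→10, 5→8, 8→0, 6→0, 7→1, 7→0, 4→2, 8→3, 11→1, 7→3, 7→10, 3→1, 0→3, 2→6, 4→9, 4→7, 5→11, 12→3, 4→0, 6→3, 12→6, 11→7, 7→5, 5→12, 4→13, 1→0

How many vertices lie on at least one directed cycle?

12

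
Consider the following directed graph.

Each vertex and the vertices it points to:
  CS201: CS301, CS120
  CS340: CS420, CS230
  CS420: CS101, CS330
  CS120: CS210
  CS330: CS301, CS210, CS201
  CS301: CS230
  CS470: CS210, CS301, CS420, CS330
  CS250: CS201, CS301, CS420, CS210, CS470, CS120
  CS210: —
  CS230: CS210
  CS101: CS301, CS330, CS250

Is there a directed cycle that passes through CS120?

No

CS120 lies on a cycle iff there is a path from CS120 back to itself.
Exploring from CS120, it never reaches itself; equivalently, its strongly connected component is a singleton.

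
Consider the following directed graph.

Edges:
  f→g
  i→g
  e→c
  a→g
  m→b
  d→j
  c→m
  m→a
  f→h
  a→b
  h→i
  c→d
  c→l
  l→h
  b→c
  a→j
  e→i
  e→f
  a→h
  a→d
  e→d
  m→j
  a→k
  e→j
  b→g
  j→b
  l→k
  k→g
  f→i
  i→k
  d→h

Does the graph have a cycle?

DFS with white/gray/black marking, starting from f:
f gray
  i gray
    k gray
      g gray
      g black
    k black
    i→g: g black — skip
  i black
  f→g: g black — skip
  h gray
    h→i: i black — skip
  h black
f black
a gray
  d gray
    d→h: h black — skip
    j gray
      b gray
        b→g: g black — skip
        c gray
          l gray
            l→h: h black — skip
            l→k: k black — skip
          l black
          c→d: d is gray → back edge
Back edge found, so a cycle exists: d → j → b → c → d.

Yes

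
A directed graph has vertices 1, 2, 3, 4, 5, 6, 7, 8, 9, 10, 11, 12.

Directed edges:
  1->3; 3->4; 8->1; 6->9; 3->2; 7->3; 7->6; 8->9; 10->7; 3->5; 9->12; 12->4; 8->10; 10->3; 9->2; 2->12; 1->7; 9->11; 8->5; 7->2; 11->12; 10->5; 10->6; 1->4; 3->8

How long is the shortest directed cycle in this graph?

For each vertex v, BFS finds the shortest path from v back to v.
The shortest such closed walk is 8 → 10 → 3 → 8, length 3.

3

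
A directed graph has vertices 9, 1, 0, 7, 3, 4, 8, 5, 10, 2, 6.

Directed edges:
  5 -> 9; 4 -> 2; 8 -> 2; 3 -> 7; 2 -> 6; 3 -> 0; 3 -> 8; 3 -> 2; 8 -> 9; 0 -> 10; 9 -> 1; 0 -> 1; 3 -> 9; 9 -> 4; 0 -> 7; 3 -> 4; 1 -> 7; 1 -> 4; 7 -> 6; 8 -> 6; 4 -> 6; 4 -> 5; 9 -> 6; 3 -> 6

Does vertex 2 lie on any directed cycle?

No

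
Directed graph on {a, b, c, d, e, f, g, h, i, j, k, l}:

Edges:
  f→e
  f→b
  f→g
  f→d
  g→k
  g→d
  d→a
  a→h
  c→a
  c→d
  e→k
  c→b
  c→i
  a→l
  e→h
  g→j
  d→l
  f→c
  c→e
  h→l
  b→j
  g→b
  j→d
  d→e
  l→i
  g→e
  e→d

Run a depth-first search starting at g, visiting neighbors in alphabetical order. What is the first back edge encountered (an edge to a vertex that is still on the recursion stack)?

e->d

DFS from g (visiting neighbors in alphabetical order); mark gray on enter, black on exit:
g gray
  b gray
    j gray
      d gray
        a gray
          h gray
            l gray
              i gray
              i black
            l black
          h black
          a→l: l black — skip
        a black
        e gray
          e→d: d is gray → back edge
First back edge: e → d.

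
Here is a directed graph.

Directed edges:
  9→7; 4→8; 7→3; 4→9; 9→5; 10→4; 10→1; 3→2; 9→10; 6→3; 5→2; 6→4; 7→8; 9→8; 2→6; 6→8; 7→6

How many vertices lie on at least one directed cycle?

8

A vertex is on a directed cycle iff it belongs to a strongly connected component of size ≥ 2 (or has a self-loop).
The vertices on cycles are {2, 3, 4, 5, 6, 7, 9, 10} — 8 in total.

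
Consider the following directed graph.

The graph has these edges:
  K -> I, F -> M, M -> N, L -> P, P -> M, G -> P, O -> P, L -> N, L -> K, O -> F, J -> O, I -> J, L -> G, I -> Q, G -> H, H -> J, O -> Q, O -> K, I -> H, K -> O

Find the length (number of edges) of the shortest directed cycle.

2

For each vertex v, BFS finds the shortest path from v back to v.
The shortest such closed walk is K → O → K, length 2.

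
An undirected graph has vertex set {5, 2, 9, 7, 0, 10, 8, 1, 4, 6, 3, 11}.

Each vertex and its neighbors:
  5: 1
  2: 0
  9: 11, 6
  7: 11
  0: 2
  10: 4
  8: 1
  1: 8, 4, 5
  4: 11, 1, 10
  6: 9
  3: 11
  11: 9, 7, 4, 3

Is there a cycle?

DFS, tracking each vertex's parent; an edge to a visited non-parent vertex closes a cycle.
Start from 11:
visit 11 (parent –)
  visit 9 (parent 11)
    9–11: parent, skip
    visit 6 (parent 9)
      6–9: parent, skip
  visit 7 (parent 11)
    7–11: parent, skip
  visit 4 (parent 11)
    4–11: parent, skip
    visit 1 (parent 4)
      visit 8 (parent 1)
        8–1: parent, skip
      1–4: parent, skip
      visit 5 (parent 1)
        5–1: parent, skip
    visit 10 (parent 4)
      10–4: parent, skip
  visit 3 (parent 11)
    3–11: parent, skip
visit 2 (parent –)
  visit 0 (parent 2)
    0–2: parent, skip
No non-parent visited neighbor found — the graph is a forest.

No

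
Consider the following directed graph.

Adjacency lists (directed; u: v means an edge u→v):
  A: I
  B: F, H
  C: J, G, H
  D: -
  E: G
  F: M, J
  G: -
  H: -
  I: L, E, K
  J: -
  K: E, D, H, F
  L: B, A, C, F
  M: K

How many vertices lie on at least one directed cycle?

A vertex is on a directed cycle iff it belongs to a strongly connected component of size ≥ 2 (or has a self-loop).
The vertices on cycles are {A, F, I, K, L, M} — 6 in total.

6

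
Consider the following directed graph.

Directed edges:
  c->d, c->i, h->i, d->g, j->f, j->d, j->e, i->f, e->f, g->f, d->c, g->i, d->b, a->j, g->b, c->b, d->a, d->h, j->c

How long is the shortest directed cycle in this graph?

2

For each vertex v, BFS finds the shortest path from v back to v.
The shortest such closed walk is d → c → d, length 2.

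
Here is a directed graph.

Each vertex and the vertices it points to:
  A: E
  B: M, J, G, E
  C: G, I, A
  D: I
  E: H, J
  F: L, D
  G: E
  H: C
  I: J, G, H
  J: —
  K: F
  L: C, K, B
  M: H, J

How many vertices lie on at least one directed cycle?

A vertex is on a directed cycle iff it belongs to a strongly connected component of size ≥ 2 (or has a self-loop).
The vertices on cycles are {A, C, E, F, G, H, I, K, L} — 9 in total.

9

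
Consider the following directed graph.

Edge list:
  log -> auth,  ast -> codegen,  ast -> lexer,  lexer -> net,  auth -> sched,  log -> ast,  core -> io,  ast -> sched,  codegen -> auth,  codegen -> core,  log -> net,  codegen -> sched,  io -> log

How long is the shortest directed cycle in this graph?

5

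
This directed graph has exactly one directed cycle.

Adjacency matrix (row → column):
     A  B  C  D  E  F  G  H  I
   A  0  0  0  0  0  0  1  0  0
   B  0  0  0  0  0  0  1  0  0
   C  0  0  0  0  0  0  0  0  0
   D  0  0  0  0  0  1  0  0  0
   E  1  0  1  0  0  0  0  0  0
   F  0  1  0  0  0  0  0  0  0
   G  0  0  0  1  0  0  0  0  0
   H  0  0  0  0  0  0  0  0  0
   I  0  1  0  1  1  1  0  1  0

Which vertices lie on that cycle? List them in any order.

B, D, F, G

DFS with gray/black marking from D:
D gray
  F gray
    B gray
      G gray
        G→D: D is gray → back edge
Back edge closes the cycle D → F → B → G → D; its vertices are {B, D, F, G}.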